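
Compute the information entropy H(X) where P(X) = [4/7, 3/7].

H(X) = -Σ p(x) log₂ p(x)
  -4/7 × log₂(4/7) = 0.4613
  -3/7 × log₂(3/7) = 0.5239
H(X) = 0.9852 bits


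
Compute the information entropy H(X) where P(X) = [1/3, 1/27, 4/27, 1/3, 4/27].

H(X) = -Σ p(x) log₂ p(x)
  -1/3 × log₂(1/3) = 0.5283
  -1/27 × log₂(1/27) = 0.1761
  -4/27 × log₂(4/27) = 0.4081
  -1/3 × log₂(1/3) = 0.5283
  -4/27 × log₂(4/27) = 0.4081
H(X) = 2.0490 bits


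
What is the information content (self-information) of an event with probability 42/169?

Information content I(x) = -log₂(p(x))
I = -log₂(42/169) = -log₂(0.2485)
I = 2.0086 bits


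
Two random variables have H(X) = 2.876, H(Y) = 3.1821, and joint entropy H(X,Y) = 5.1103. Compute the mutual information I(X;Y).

I(X;Y) = H(X) + H(Y) - H(X,Y)
I(X;Y) = 2.876 + 3.1821 - 5.1103 = 0.9478 bits


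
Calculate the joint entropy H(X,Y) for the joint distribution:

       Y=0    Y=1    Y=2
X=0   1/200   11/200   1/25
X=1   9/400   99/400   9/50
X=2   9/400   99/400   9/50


H(X,Y) = -Σ p(x,y) log₂ p(x,y)
  p(0,0)=1/200: -0.0050 × log₂(0.0050) = 0.0382
  p(0,1)=11/200: -0.0550 × log₂(0.0550) = 0.2301
  p(0,2)=1/25: -0.0400 × log₂(0.0400) = 0.1858
  p(1,0)=9/400: -0.0225 × log₂(0.0225) = 0.1232
  p(1,1)=99/400: -0.2475 × log₂(0.2475) = 0.4986
  p(1,2)=9/50: -0.1800 × log₂(0.1800) = 0.4453
  p(2,0)=9/400: -0.0225 × log₂(0.0225) = 0.1232
  p(2,1)=99/400: -0.2475 × log₂(0.2475) = 0.4986
  p(2,2)=9/50: -0.1800 × log₂(0.1800) = 0.4453
H(X,Y) = 2.5882 bits


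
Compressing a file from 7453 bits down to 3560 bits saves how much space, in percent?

Space savings = (1 - Compressed/Original) × 100%
= (1 - 3560/7453) × 100%
= 52.23%


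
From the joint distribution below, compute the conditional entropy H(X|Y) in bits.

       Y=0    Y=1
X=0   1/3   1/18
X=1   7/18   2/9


H(X|Y) = Σ_y p(y) H(X|Y=y)
  p(Y=0) = 13/18, H(X|Y=0) = 0.9957
  p(Y=1) = 5/18, H(X|Y=1) = 0.7219
H(X|Y) = 0.7222×0.9957 + 0.2778×0.7219 = 0.9197 bits


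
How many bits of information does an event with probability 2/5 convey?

Information content I(x) = -log₂(p(x))
I = -log₂(2/5) = -log₂(0.4000)
I = 1.3219 bits


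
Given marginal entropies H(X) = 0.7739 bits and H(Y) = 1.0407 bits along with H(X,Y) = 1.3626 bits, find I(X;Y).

I(X;Y) = H(X) + H(Y) - H(X,Y)
I(X;Y) = 0.7739 + 1.0407 - 1.3626 = 0.452 bits


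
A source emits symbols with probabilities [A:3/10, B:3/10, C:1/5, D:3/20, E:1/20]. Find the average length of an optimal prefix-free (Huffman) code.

Huffman tree construction:
Combine smallest probabilities repeatedly
Resulting codes:
  A: 10 (length 2)
  B: 11 (length 2)
  C: 00 (length 2)
  D: 011 (length 3)
  E: 010 (length 3)
Average length = Σ p(s) × length(s) = 2.2000 bits


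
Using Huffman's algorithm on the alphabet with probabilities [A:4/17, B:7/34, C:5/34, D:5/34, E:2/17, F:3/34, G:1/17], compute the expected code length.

Huffman tree construction:
Combine smallest probabilities repeatedly
Resulting codes:
  A: 01 (length 2)
  B: 00 (length 2)
  C: 101 (length 3)
  D: 110 (length 3)
  E: 100 (length 3)
  F: 1111 (length 4)
  G: 1110 (length 4)
Average length = Σ p(s) × length(s) = 2.7059 bits


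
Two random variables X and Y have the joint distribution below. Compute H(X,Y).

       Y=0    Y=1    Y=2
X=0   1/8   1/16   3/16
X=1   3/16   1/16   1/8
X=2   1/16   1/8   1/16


H(X,Y) = -Σ p(x,y) log₂ p(x,y)
  p(0,0)=1/8: -0.1250 × log₂(0.1250) = 0.3750
  p(0,1)=1/16: -0.0625 × log₂(0.0625) = 0.2500
  p(0,2)=3/16: -0.1875 × log₂(0.1875) = 0.4528
  p(1,0)=3/16: -0.1875 × log₂(0.1875) = 0.4528
  p(1,1)=1/16: -0.0625 × log₂(0.0625) = 0.2500
  p(1,2)=1/8: -0.1250 × log₂(0.1250) = 0.3750
  p(2,0)=1/16: -0.0625 × log₂(0.0625) = 0.2500
  p(2,1)=1/8: -0.1250 × log₂(0.1250) = 0.3750
  p(2,2)=1/16: -0.0625 × log₂(0.0625) = 0.2500
H(X,Y) = 3.0306 bits


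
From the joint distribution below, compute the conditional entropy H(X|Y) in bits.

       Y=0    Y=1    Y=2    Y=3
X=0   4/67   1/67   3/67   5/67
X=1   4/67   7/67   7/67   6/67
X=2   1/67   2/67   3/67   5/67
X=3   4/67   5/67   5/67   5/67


H(X|Y) = Σ_y p(y) H(X|Y=y)
  p(Y=0) = 13/67, H(X|Y=0) = 1.8543
  p(Y=1) = 15/67, H(X|Y=1) = 1.6895
  p(Y=2) = 18/67, H(X|Y=2) = 1.9049
  p(Y=3) = 21/67, H(X|Y=3) = 1.9952
H(X|Y) = 0.1940×1.8543 + 0.2239×1.6895 + 0.2687×1.9049 + 0.3134×1.9952 = 1.8752 bits


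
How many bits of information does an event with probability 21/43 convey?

Information content I(x) = -log₂(p(x))
I = -log₂(21/43) = -log₂(0.4884)
I = 1.0339 bits


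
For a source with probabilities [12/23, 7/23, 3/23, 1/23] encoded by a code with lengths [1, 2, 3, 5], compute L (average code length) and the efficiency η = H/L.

Average length L = Σ p_i × l_i = 1.7391 bits
Entropy H = 1.5920 bits
Efficiency η = H/L × 100% = 91.54%


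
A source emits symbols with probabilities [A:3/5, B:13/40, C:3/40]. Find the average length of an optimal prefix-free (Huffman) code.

Huffman tree construction:
Combine smallest probabilities repeatedly
Resulting codes:
  A: 1 (length 1)
  B: 01 (length 2)
  C: 00 (length 2)
Average length = Σ p(s) × length(s) = 1.4000 bits


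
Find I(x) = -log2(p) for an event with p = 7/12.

Information content I(x) = -log₂(p(x))
I = -log₂(7/12) = -log₂(0.5833)
I = 0.7776 bits


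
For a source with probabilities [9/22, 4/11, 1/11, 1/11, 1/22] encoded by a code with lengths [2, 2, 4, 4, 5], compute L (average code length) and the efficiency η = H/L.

Average length L = Σ p_i × l_i = 2.5000 bits
Entropy H = 1.8899 bits
Efficiency η = H/L × 100% = 75.60%


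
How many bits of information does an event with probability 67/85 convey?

Information content I(x) = -log₂(p(x))
I = -log₂(67/85) = -log₂(0.7882)
I = 0.3433 bits


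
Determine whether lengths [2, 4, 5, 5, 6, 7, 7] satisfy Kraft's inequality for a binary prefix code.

Kraft inequality: Σ 2^(-l_i) ≤ 1 for prefix-free code
Calculating: 2^(-2) + 2^(-4) + 2^(-5) + 2^(-5) + 2^(-6) + 2^(-7) + 2^(-7)
= 0.25 + 0.0625 + 0.03125 + 0.03125 + 0.015625 + 0.0078125 + 0.0078125
= 0.4062
Since 0.4062 ≤ 1, prefix-free code exists


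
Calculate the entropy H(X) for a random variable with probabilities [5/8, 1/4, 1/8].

H(X) = -Σ p(x) log₂ p(x)
  -5/8 × log₂(5/8) = 0.4238
  -1/4 × log₂(1/4) = 0.5000
  -1/8 × log₂(1/8) = 0.3750
H(X) = 1.2988 bits


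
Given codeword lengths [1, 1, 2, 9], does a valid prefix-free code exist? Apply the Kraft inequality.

Kraft inequality: Σ 2^(-l_i) ≤ 1 for prefix-free code
Calculating: 2^(-1) + 2^(-1) + 2^(-2) + 2^(-9)
= 0.5 + 0.5 + 0.25 + 0.001953125
= 1.2520
Since 1.2520 > 1, prefix-free code does not exist


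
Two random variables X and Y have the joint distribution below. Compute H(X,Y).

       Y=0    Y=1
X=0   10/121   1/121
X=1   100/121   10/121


H(X,Y) = -Σ p(x,y) log₂ p(x,y)
  p(0,0)=10/121: -0.0826 × log₂(0.0826) = 0.2973
  p(0,1)=1/121: -0.0083 × log₂(0.0083) = 0.0572
  p(1,0)=100/121: -0.8264 × log₂(0.8264) = 0.2273
  p(1,1)=10/121: -0.0826 × log₂(0.0826) = 0.2973
H(X,Y) = 0.8790 bits


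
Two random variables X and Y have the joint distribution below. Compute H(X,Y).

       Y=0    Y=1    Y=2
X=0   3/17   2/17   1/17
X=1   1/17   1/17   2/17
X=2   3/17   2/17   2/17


H(X,Y) = -Σ p(x,y) log₂ p(x,y)
  p(0,0)=3/17: -0.1765 × log₂(0.1765) = 0.4416
  p(0,1)=2/17: -0.1176 × log₂(0.1176) = 0.3632
  p(0,2)=1/17: -0.0588 × log₂(0.0588) = 0.2404
  p(1,0)=1/17: -0.0588 × log₂(0.0588) = 0.2404
  p(1,1)=1/17: -0.0588 × log₂(0.0588) = 0.2404
  p(1,2)=2/17: -0.1176 × log₂(0.1176) = 0.3632
  p(2,0)=3/17: -0.1765 × log₂(0.1765) = 0.4416
  p(2,1)=2/17: -0.1176 × log₂(0.1176) = 0.3632
  p(2,2)=2/17: -0.1176 × log₂(0.1176) = 0.3632
H(X,Y) = 3.0575 bits


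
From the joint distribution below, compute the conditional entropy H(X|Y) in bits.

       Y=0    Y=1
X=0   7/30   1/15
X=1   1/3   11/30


H(X|Y) = Σ_y p(y) H(X|Y=y)
  p(Y=0) = 17/30, H(X|Y=0) = 0.9774
  p(Y=1) = 13/30, H(X|Y=1) = 0.6194
H(X|Y) = 0.5667×0.9774 + 0.4333×0.6194 = 0.8223 bits


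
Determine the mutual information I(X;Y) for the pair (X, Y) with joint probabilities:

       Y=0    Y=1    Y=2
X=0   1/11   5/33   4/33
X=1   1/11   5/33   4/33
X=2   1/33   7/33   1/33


H(X) = 1.5726, H(Y) = 1.4787, H(X,Y) = 2.9723
I(X;Y) = H(X) + H(Y) - H(X,Y) = 0.0791 bits


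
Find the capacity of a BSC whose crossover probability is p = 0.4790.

For BSC with error probability p:
C = 1 - H(p) where H(p) is binary entropy
H(0.4790) = -0.4790 × log₂(0.4790) - 0.5210 × log₂(0.5210)
H(p) = 0.9987
C = 1 - 0.9987 = 0.0013 bits/use


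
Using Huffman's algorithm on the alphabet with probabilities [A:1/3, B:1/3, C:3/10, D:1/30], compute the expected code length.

Huffman tree construction:
Combine smallest probabilities repeatedly
Resulting codes:
  A: 10 (length 2)
  B: 11 (length 2)
  C: 01 (length 2)
  D: 00 (length 2)
Average length = Σ p(s) × length(s) = 2.0000 bits


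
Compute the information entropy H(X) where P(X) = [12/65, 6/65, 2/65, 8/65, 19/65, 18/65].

H(X) = -Σ p(x) log₂ p(x)
  -12/65 × log₂(12/65) = 0.4500
  -6/65 × log₂(6/65) = 0.3173
  -2/65 × log₂(2/65) = 0.1545
  -8/65 × log₂(8/65) = 0.3720
  -19/65 × log₂(19/65) = 0.5187
  -18/65 × log₂(18/65) = 0.5130
H(X) = 2.3255 bits


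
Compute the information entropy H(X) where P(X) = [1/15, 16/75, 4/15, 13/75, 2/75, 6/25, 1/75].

H(X) = -Σ p(x) log₂ p(x)
  -1/15 × log₂(1/15) = 0.2605
  -16/75 × log₂(16/75) = 0.4755
  -4/15 × log₂(4/15) = 0.5085
  -13/75 × log₂(13/75) = 0.4383
  -2/75 × log₂(2/75) = 0.1394
  -6/25 × log₂(6/25) = 0.4941
  -1/75 × log₂(1/75) = 0.0831
H(X) = 2.3993 bits


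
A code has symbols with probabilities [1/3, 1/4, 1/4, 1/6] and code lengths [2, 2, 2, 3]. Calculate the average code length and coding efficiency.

Average length L = Σ p_i × l_i = 2.1667 bits
Entropy H = 1.9591 bits
Efficiency η = H/L × 100% = 90.42%


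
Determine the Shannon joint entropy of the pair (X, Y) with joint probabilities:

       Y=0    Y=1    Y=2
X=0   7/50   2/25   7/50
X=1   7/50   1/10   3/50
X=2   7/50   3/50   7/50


H(X,Y) = -Σ p(x,y) log₂ p(x,y)
  p(0,0)=7/50: -0.1400 × log₂(0.1400) = 0.3971
  p(0,1)=2/25: -0.0800 × log₂(0.0800) = 0.2915
  p(0,2)=7/50: -0.1400 × log₂(0.1400) = 0.3971
  p(1,0)=7/50: -0.1400 × log₂(0.1400) = 0.3971
  p(1,1)=1/10: -0.1000 × log₂(0.1000) = 0.3322
  p(1,2)=3/50: -0.0600 × log₂(0.0600) = 0.2435
  p(2,0)=7/50: -0.1400 × log₂(0.1400) = 0.3971
  p(2,1)=3/50: -0.0600 × log₂(0.0600) = 0.2435
  p(2,2)=7/50: -0.1400 × log₂(0.1400) = 0.3971
H(X,Y) = 3.0963 bits


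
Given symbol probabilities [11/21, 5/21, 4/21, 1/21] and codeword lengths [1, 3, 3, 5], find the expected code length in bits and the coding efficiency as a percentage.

Average length L = Σ p_i × l_i = 2.0476 bits
Entropy H = 1.6464 bits
Efficiency η = H/L × 100% = 80.41%


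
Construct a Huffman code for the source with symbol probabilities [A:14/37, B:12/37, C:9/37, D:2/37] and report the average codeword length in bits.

Huffman tree construction:
Combine smallest probabilities repeatedly
Resulting codes:
  A: 0 (length 1)
  B: 11 (length 2)
  C: 101 (length 3)
  D: 100 (length 3)
Average length = Σ p(s) × length(s) = 1.9189 bits


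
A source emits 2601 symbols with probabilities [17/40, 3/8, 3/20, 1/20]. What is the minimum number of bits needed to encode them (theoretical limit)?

Entropy H = 1.6819 bits/symbol
Minimum bits = H × n = 1.6819 × 2601
= 4374.69 bits


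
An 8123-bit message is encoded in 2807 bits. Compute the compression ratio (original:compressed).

Compression ratio = Original / Compressed
= 8123 / 2807 = 2.89:1


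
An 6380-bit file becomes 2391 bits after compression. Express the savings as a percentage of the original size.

Space savings = (1 - Compressed/Original) × 100%
= (1 - 2391/6380) × 100%
= 62.52%


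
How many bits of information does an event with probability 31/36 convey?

Information content I(x) = -log₂(p(x))
I = -log₂(31/36) = -log₂(0.8611)
I = 0.2157 bits


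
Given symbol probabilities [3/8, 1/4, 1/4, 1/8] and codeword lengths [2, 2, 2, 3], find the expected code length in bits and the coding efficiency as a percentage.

Average length L = Σ p_i × l_i = 2.1250 bits
Entropy H = 1.9056 bits
Efficiency η = H/L × 100% = 89.68%


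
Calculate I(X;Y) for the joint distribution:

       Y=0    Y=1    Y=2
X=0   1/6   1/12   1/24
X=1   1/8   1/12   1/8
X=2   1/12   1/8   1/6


H(X) = 1.5774, H(Y) = 1.5774, H(X,Y) = 3.0739
I(X;Y) = H(X) + H(Y) - H(X,Y) = 0.0809 bits


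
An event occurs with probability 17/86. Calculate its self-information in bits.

Information content I(x) = -log₂(p(x))
I = -log₂(17/86) = -log₂(0.1977)
I = 2.3388 bits


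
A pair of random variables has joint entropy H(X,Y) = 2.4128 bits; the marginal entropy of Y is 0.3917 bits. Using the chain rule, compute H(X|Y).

Chain rule: H(X,Y) = H(X|Y) + H(Y)
H(X|Y) = H(X,Y) - H(Y) = 2.4128 - 0.3917 = 2.0211 bits


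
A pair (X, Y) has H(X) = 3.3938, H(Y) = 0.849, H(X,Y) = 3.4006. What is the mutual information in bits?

I(X;Y) = H(X) + H(Y) - H(X,Y)
I(X;Y) = 3.3938 + 0.849 - 3.4006 = 0.8422 bits


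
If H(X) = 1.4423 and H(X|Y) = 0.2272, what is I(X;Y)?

I(X;Y) = H(X) - H(X|Y)
I(X;Y) = 1.4423 - 0.2272 = 1.2151 bits


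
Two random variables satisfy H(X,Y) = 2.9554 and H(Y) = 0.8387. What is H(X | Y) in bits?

Chain rule: H(X,Y) = H(X|Y) + H(Y)
H(X|Y) = H(X,Y) - H(Y) = 2.9554 - 0.8387 = 2.1167 bits


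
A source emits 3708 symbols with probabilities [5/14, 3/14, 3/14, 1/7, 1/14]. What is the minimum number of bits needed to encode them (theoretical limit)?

Entropy H = 2.1560 bits/symbol
Minimum bits = H × n = 2.1560 × 3708
= 7994.33 bits


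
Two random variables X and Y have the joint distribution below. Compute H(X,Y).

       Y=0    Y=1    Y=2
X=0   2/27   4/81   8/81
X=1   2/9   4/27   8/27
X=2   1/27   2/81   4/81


H(X,Y) = -Σ p(x,y) log₂ p(x,y)
  p(0,0)=2/27: -0.0741 × log₂(0.0741) = 0.2781
  p(0,1)=4/81: -0.0494 × log₂(0.0494) = 0.2143
  p(0,2)=8/81: -0.0988 × log₂(0.0988) = 0.3299
  p(1,0)=2/9: -0.2222 × log₂(0.2222) = 0.4822
  p(1,1)=4/27: -0.1481 × log₂(0.1481) = 0.4081
  p(1,2)=8/27: -0.2963 × log₂(0.2963) = 0.5200
  p(2,0)=1/27: -0.0370 × log₂(0.0370) = 0.1761
  p(2,1)=2/81: -0.0247 × log₂(0.0247) = 0.1318
  p(2,2)=4/81: -0.0494 × log₂(0.0494) = 0.2143
H(X,Y) = 2.7549 bits


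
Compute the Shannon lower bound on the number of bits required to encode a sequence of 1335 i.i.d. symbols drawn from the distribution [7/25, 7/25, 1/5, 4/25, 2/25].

Entropy H = 2.2074 bits/symbol
Minimum bits = H × n = 2.2074 × 1335
= 2946.81 bits


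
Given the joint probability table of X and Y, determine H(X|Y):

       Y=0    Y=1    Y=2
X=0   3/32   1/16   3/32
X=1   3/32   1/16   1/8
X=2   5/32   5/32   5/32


H(X|Y) = Σ_y p(y) H(X|Y=y)
  p(Y=0) = 11/32, H(X|Y=0) = 1.5395
  p(Y=1) = 9/32, H(X|Y=1) = 1.4355
  p(Y=2) = 3/8, H(X|Y=2) = 1.5546
H(X|Y) = 0.3438×1.5395 + 0.2812×1.4355 + 0.3750×1.5546 = 1.5159 bits


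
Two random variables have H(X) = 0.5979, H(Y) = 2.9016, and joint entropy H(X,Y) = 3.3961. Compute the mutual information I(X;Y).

I(X;Y) = H(X) + H(Y) - H(X,Y)
I(X;Y) = 0.5979 + 2.9016 - 3.3961 = 0.1034 bits


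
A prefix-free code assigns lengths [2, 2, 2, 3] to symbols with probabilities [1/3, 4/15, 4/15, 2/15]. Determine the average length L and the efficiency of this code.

Average length L = Σ p_i × l_i = 2.1333 bits
Entropy H = 1.9329 bits
Efficiency η = H/L × 100% = 90.61%


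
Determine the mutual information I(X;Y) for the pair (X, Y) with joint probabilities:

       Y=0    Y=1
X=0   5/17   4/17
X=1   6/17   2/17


H(X) = 0.9975, H(Y) = 0.9367, H(X,Y) = 1.9040
I(X;Y) = H(X) + H(Y) - H(X,Y) = 0.0302 bits


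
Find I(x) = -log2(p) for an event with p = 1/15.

Information content I(x) = -log₂(p(x))
I = -log₂(1/15) = -log₂(0.0667)
I = 3.9069 bits


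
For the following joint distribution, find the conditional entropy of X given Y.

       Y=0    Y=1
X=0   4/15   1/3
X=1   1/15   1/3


H(X|Y) = Σ_y p(y) H(X|Y=y)
  p(Y=0) = 1/3, H(X|Y=0) = 0.7219
  p(Y=1) = 2/3, H(X|Y=1) = 1.0000
H(X|Y) = 0.3333×0.7219 + 0.6667×1.0000 = 0.9073 bits


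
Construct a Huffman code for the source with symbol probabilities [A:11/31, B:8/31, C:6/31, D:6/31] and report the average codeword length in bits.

Huffman tree construction:
Combine smallest probabilities repeatedly
Resulting codes:
  A: 11 (length 2)
  B: 10 (length 2)
  C: 00 (length 2)
  D: 01 (length 2)
Average length = Σ p(s) × length(s) = 2.0000 bits


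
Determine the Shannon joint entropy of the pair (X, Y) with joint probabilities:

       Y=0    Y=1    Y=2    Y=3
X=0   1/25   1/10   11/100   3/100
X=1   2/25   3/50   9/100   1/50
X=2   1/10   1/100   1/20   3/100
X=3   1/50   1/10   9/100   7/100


H(X,Y) = -Σ p(x,y) log₂ p(x,y)
  p(0,0)=1/25: -0.0400 × log₂(0.0400) = 0.1858
  p(0,1)=1/10: -0.1000 × log₂(0.1000) = 0.3322
  p(0,2)=11/100: -0.1100 × log₂(0.1100) = 0.3503
  p(0,3)=3/100: -0.0300 × log₂(0.0300) = 0.1518
  p(1,0)=2/25: -0.0800 × log₂(0.0800) = 0.2915
  p(1,1)=3/50: -0.0600 × log₂(0.0600) = 0.2435
  p(1,2)=9/100: -0.0900 × log₂(0.0900) = 0.3127
  p(1,3)=1/50: -0.0200 × log₂(0.0200) = 0.1129
  p(2,0)=1/10: -0.1000 × log₂(0.1000) = 0.3322
  p(2,1)=1/100: -0.0100 × log₂(0.0100) = 0.0664
  p(2,2)=1/20: -0.0500 × log₂(0.0500) = 0.2161
  p(2,3)=3/100: -0.0300 × log₂(0.0300) = 0.1518
  p(3,0)=1/50: -0.0200 × log₂(0.0200) = 0.1129
  p(3,1)=1/10: -0.1000 × log₂(0.1000) = 0.3322
  p(3,2)=9/100: -0.0900 × log₂(0.0900) = 0.3127
  p(3,3)=7/100: -0.0700 × log₂(0.0700) = 0.2686
H(X,Y) = 3.7733 bits


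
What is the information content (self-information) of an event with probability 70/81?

Information content I(x) = -log₂(p(x))
I = -log₂(70/81) = -log₂(0.8642)
I = 0.2106 bits


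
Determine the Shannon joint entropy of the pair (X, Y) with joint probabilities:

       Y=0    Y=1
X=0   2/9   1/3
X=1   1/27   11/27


H(X,Y) = -Σ p(x,y) log₂ p(x,y)
  p(0,0)=2/9: -0.2222 × log₂(0.2222) = 0.4822
  p(0,1)=1/3: -0.3333 × log₂(0.3333) = 0.5283
  p(1,0)=1/27: -0.0370 × log₂(0.0370) = 0.1761
  p(1,1)=11/27: -0.4074 × log₂(0.4074) = 0.5278
H(X,Y) = 1.7144 bits


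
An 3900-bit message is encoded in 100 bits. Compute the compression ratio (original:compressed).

Compression ratio = Original / Compressed
= 3900 / 100 = 39.00:1


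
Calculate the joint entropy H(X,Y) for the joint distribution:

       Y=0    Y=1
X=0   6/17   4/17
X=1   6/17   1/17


H(X,Y) = -Σ p(x,y) log₂ p(x,y)
  p(0,0)=6/17: -0.3529 × log₂(0.3529) = 0.5303
  p(0,1)=4/17: -0.2353 × log₂(0.2353) = 0.4912
  p(1,0)=6/17: -0.3529 × log₂(0.3529) = 0.5303
  p(1,1)=1/17: -0.0588 × log₂(0.0588) = 0.2404
H(X,Y) = 1.7922 bits


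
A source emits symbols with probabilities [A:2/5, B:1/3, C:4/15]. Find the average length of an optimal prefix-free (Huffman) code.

Huffman tree construction:
Combine smallest probabilities repeatedly
Resulting codes:
  A: 0 (length 1)
  B: 11 (length 2)
  C: 10 (length 2)
Average length = Σ p(s) × length(s) = 1.6000 bits


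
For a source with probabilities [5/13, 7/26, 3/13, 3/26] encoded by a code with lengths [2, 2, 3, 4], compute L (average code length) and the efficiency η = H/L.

Average length L = Σ p_i × l_i = 2.4615 bits
Entropy H = 1.8875 bits
Efficiency η = H/L × 100% = 76.68%


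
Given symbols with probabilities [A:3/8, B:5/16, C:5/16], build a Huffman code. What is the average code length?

Huffman tree construction:
Combine smallest probabilities repeatedly
Resulting codes:
  A: 0 (length 1)
  B: 10 (length 2)
  C: 11 (length 2)
Average length = Σ p(s) × length(s) = 1.6250 bits


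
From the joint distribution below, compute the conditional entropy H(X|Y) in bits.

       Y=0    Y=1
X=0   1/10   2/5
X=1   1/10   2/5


H(X|Y) = Σ_y p(y) H(X|Y=y)
  p(Y=0) = 1/5, H(X|Y=0) = 1.0000
  p(Y=1) = 4/5, H(X|Y=1) = 1.0000
H(X|Y) = 0.2000×1.0000 + 0.8000×1.0000 = 1.0000 bits


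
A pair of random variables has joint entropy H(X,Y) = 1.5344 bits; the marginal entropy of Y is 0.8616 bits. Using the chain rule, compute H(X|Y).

Chain rule: H(X,Y) = H(X|Y) + H(Y)
H(X|Y) = H(X,Y) - H(Y) = 1.5344 - 0.8616 = 0.6728 bits


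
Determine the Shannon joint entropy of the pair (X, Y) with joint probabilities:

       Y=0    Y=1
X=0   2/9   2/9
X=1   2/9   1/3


H(X,Y) = -Σ p(x,y) log₂ p(x,y)
  p(0,0)=2/9: -0.2222 × log₂(0.2222) = 0.4822
  p(0,1)=2/9: -0.2222 × log₂(0.2222) = 0.4822
  p(1,0)=2/9: -0.2222 × log₂(0.2222) = 0.4822
  p(1,1)=1/3: -0.3333 × log₂(0.3333) = 0.5283
H(X,Y) = 1.9749 bits


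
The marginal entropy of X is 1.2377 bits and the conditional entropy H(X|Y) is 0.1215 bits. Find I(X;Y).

I(X;Y) = H(X) - H(X|Y)
I(X;Y) = 1.2377 - 0.1215 = 1.1162 bits


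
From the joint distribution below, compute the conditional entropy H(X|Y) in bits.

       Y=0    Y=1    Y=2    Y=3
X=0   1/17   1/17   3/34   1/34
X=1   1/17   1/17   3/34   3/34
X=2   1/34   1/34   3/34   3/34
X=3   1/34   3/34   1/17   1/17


H(X|Y) = Σ_y p(y) H(X|Y=y)
  p(Y=0) = 3/17, H(X|Y=0) = 1.9183
  p(Y=1) = 4/17, H(X|Y=1) = 1.9056
  p(Y=2) = 11/34, H(X|Y=2) = 1.9808
  p(Y=3) = 9/34, H(X|Y=3) = 1.8911
H(X|Y) = 0.1765×1.9183 + 0.2353×1.9056 + 0.3235×1.9808 + 0.2647×1.8911 = 1.9283 bits


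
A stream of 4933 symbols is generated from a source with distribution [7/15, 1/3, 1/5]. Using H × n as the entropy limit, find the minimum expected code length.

Entropy H = 1.5058 bits/symbol
Minimum bits = H × n = 1.5058 × 4933
= 7428.23 bits


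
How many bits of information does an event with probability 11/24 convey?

Information content I(x) = -log₂(p(x))
I = -log₂(11/24) = -log₂(0.4583)
I = 1.1255 bits


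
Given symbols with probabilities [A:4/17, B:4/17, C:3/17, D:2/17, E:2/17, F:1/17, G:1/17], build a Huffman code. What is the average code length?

Huffman tree construction:
Combine smallest probabilities repeatedly
Resulting codes:
  A: 00 (length 2)
  B: 01 (length 2)
  C: 111 (length 3)
  D: 100 (length 3)
  E: 101 (length 3)
  F: 1100 (length 4)
  G: 1101 (length 4)
Average length = Σ p(s) × length(s) = 2.6471 bits


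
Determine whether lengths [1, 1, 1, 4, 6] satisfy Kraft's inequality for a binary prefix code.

Kraft inequality: Σ 2^(-l_i) ≤ 1 for prefix-free code
Calculating: 2^(-1) + 2^(-1) + 2^(-1) + 2^(-4) + 2^(-6)
= 0.5 + 0.5 + 0.5 + 0.0625 + 0.015625
= 1.5781
Since 1.5781 > 1, prefix-free code does not exist


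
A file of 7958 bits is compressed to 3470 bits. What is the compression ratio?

Compression ratio = Original / Compressed
= 7958 / 3470 = 2.29:1


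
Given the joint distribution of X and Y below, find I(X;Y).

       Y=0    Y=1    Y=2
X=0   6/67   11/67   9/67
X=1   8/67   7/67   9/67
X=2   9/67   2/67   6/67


H(X) = 1.5625, H(Y) = 1.5807, H(X,Y) = 3.0763
I(X;Y) = H(X) + H(Y) - H(X,Y) = 0.0669 bits


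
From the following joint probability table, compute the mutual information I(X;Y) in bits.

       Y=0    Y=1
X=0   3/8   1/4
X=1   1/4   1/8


H(X) = 0.9544, H(Y) = 0.9544, H(X,Y) = 1.9056
I(X;Y) = H(X) + H(Y) - H(X,Y) = 0.0032 bits


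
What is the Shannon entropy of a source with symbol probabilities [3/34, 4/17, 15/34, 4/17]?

H(X) = -Σ p(x) log₂ p(x)
  -3/34 × log₂(3/34) = 0.3090
  -4/17 × log₂(4/17) = 0.4912
  -15/34 × log₂(15/34) = 0.5208
  -4/17 × log₂(4/17) = 0.4912
H(X) = 1.8122 bits


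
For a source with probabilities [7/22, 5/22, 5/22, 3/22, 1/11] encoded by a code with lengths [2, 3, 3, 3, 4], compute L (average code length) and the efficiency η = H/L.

Average length L = Σ p_i × l_i = 2.7727 bits
Entropy H = 2.2037 bits
Efficiency η = H/L × 100% = 79.48%


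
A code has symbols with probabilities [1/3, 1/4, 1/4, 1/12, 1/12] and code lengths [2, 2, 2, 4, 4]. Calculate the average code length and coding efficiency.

Average length L = Σ p_i × l_i = 2.3333 bits
Entropy H = 2.1258 bits
Efficiency η = H/L × 100% = 91.11%


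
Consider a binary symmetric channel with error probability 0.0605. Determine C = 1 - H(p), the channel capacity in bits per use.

For BSC with error probability p:
C = 1 - H(p) where H(p) is binary entropy
H(0.0605) = -0.0605 × log₂(0.0605) - 0.9395 × log₂(0.9395)
H(p) = 0.3294
C = 1 - 0.3294 = 0.6706 bits/use


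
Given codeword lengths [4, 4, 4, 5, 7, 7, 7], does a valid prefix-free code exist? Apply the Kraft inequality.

Kraft inequality: Σ 2^(-l_i) ≤ 1 for prefix-free code
Calculating: 2^(-4) + 2^(-4) + 2^(-4) + 2^(-5) + 2^(-7) + 2^(-7) + 2^(-7)
= 0.0625 + 0.0625 + 0.0625 + 0.03125 + 0.0078125 + 0.0078125 + 0.0078125
= 0.2422
Since 0.2422 ≤ 1, prefix-free code exists


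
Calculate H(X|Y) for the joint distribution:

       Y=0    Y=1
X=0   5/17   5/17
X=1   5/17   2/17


H(X|Y) = Σ_y p(y) H(X|Y=y)
  p(Y=0) = 10/17, H(X|Y=0) = 1.0000
  p(Y=1) = 7/17, H(X|Y=1) = 0.8631
H(X|Y) = 0.5882×1.0000 + 0.4118×0.8631 = 0.9436 bits


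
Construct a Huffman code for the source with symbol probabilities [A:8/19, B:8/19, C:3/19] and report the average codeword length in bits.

Huffman tree construction:
Combine smallest probabilities repeatedly
Resulting codes:
  A: 11 (length 2)
  B: 0 (length 1)
  C: 10 (length 2)
Average length = Σ p(s) × length(s) = 1.5789 bits


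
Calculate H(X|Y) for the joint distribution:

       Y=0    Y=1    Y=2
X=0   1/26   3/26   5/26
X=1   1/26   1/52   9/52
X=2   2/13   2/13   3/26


H(X|Y) = Σ_y p(y) H(X|Y=y)
  p(Y=0) = 3/13, H(X|Y=0) = 1.2516
  p(Y=1) = 15/52, H(X|Y=1) = 1.2729
  p(Y=2) = 25/52, H(X|Y=2) = 1.5535
H(X|Y) = 0.2308×1.2516 + 0.2885×1.2729 + 0.4808×1.5535 = 1.4029 bits


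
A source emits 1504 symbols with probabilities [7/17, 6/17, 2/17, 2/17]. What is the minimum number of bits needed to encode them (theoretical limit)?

Entropy H = 1.7839 bits/symbol
Minimum bits = H × n = 1.7839 × 1504
= 2682.92 bits


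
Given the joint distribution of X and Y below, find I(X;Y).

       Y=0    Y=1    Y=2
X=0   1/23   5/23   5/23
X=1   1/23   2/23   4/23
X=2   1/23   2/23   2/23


H(X) = 1.5099, H(Y) = 1.4219, H(X,Y) = 2.9053
I(X;Y) = H(X) + H(Y) - H(X,Y) = 0.0265 bits


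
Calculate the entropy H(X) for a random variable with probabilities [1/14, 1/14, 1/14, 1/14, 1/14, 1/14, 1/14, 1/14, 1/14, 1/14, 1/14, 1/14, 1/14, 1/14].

H(X) = -Σ p(x) log₂ p(x)
  -1/14 × log₂(1/14) = 0.2720
  -1/14 × log₂(1/14) = 0.2720
  -1/14 × log₂(1/14) = 0.2720
  -1/14 × log₂(1/14) = 0.2720
  -1/14 × log₂(1/14) = 0.2720
  -1/14 × log₂(1/14) = 0.2720
  -1/14 × log₂(1/14) = 0.2720
  -1/14 × log₂(1/14) = 0.2720
  -1/14 × log₂(1/14) = 0.2720
  -1/14 × log₂(1/14) = 0.2720
  -1/14 × log₂(1/14) = 0.2720
  -1/14 × log₂(1/14) = 0.2720
  -1/14 × log₂(1/14) = 0.2720
  -1/14 × log₂(1/14) = 0.2720
H(X) = 3.8074 bits


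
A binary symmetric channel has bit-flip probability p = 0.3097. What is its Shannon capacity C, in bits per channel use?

For BSC with error probability p:
C = 1 - H(p) where H(p) is binary entropy
H(0.3097) = -0.3097 × log₂(0.3097) - 0.6903 × log₂(0.6903)
H(p) = 0.8928
C = 1 - 0.8928 = 0.1072 bits/use


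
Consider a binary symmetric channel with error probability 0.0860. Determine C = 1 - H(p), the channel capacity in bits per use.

For BSC with error probability p:
C = 1 - H(p) where H(p) is binary entropy
H(0.0860) = -0.0860 × log₂(0.0860) - 0.9140 × log₂(0.9140)
H(p) = 0.4230
C = 1 - 0.4230 = 0.5770 bits/use


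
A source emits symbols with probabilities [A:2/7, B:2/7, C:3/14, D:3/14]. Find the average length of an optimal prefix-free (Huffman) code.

Huffman tree construction:
Combine smallest probabilities repeatedly
Resulting codes:
  A: 10 (length 2)
  B: 11 (length 2)
  C: 00 (length 2)
  D: 01 (length 2)
Average length = Σ p(s) × length(s) = 2.0000 bits


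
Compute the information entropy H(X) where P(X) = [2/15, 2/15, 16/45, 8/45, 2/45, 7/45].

H(X) = -Σ p(x) log₂ p(x)
  -2/15 × log₂(2/15) = 0.3876
  -2/15 × log₂(2/15) = 0.3876
  -16/45 × log₂(16/45) = 0.5304
  -8/45 × log₂(8/45) = 0.4430
  -2/45 × log₂(2/45) = 0.1996
  -7/45 × log₂(7/45) = 0.4176
H(X) = 2.3658 bits


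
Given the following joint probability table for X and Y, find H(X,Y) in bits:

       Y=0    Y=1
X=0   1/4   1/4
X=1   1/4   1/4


H(X,Y) = -Σ p(x,y) log₂ p(x,y)
  p(0,0)=1/4: -0.2500 × log₂(0.2500) = 0.5000
  p(0,1)=1/4: -0.2500 × log₂(0.2500) = 0.5000
  p(1,0)=1/4: -0.2500 × log₂(0.2500) = 0.5000
  p(1,1)=1/4: -0.2500 × log₂(0.2500) = 0.5000
H(X,Y) = 2.0000 bits


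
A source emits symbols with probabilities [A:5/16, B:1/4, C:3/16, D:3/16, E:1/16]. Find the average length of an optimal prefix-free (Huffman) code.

Huffman tree construction:
Combine smallest probabilities repeatedly
Resulting codes:
  A: 11 (length 2)
  B: 01 (length 2)
  C: 101 (length 3)
  D: 00 (length 2)
  E: 100 (length 3)
Average length = Σ p(s) × length(s) = 2.2500 bits


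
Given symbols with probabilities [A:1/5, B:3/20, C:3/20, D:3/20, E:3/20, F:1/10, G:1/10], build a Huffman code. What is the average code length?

Huffman tree construction:
Combine smallest probabilities repeatedly
Resulting codes:
  A: 00 (length 2)
  B: 100 (length 3)
  C: 101 (length 3)
  D: 110 (length 3)
  E: 111 (length 3)
  F: 010 (length 3)
  G: 011 (length 3)
Average length = Σ p(s) × length(s) = 2.8000 bits


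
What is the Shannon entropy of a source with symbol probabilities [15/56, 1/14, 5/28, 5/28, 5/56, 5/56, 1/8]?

H(X) = -Σ p(x) log₂ p(x)
  -15/56 × log₂(15/56) = 0.5091
  -1/14 × log₂(1/14) = 0.2720
  -5/28 × log₂(5/28) = 0.4438
  -5/28 × log₂(5/28) = 0.4438
  -5/56 × log₂(5/56) = 0.3112
  -5/56 × log₂(5/56) = 0.3112
  -1/8 × log₂(1/8) = 0.3750
H(X) = 2.6661 bits


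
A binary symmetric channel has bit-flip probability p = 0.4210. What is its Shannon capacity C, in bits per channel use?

For BSC with error probability p:
C = 1 - H(p) where H(p) is binary entropy
H(0.4210) = -0.4210 × log₂(0.4210) - 0.5790 × log₂(0.5790)
H(p) = 0.9819
C = 1 - 0.9819 = 0.0181 bits/use


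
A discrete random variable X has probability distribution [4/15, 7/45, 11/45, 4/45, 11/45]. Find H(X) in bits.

H(X) = -Σ p(x) log₂ p(x)
  -4/15 × log₂(4/15) = 0.5085
  -7/45 × log₂(7/45) = 0.4176
  -11/45 × log₂(11/45) = 0.4968
  -4/45 × log₂(4/45) = 0.3104
  -11/45 × log₂(11/45) = 0.4968
H(X) = 2.2301 bits


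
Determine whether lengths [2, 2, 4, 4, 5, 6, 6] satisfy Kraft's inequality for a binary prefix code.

Kraft inequality: Σ 2^(-l_i) ≤ 1 for prefix-free code
Calculating: 2^(-2) + 2^(-2) + 2^(-4) + 2^(-4) + 2^(-5) + 2^(-6) + 2^(-6)
= 0.25 + 0.25 + 0.0625 + 0.0625 + 0.03125 + 0.015625 + 0.015625
= 0.6875
Since 0.6875 ≤ 1, prefix-free code exists


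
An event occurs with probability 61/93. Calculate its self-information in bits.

Information content I(x) = -log₂(p(x))
I = -log₂(61/93) = -log₂(0.6559)
I = 0.6084 bits


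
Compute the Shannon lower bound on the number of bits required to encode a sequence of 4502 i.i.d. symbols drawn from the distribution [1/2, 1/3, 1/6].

Entropy H = 1.4591 bits/symbol
Minimum bits = H × n = 1.4591 × 4502
= 6569.08 bits


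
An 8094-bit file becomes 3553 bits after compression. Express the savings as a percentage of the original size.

Space savings = (1 - Compressed/Original) × 100%
= (1 - 3553/8094) × 100%
= 56.10%


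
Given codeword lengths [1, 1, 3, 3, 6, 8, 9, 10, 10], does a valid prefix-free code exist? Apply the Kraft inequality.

Kraft inequality: Σ 2^(-l_i) ≤ 1 for prefix-free code
Calculating: 2^(-1) + 2^(-1) + 2^(-3) + 2^(-3) + 2^(-6) + 2^(-8) + 2^(-9) + 2^(-10) + 2^(-10)
= 0.5 + 0.5 + 0.125 + 0.125 + 0.015625 + 0.00390625 + 0.001953125 + 0.0009765625 + 0.0009765625
= 1.2734
Since 1.2734 > 1, prefix-free code does not exist


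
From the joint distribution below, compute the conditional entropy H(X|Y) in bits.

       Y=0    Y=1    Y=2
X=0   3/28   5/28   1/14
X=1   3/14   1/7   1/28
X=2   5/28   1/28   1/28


H(X|Y) = Σ_y p(y) H(X|Y=y)
  p(Y=0) = 1/2, H(X|Y=0) = 1.5306
  p(Y=1) = 5/14, H(X|Y=1) = 1.3610
  p(Y=2) = 1/7, H(X|Y=2) = 1.5000
H(X|Y) = 0.5000×1.5306 + 0.3571×1.3610 + 0.1429×1.5000 = 1.4657 bits


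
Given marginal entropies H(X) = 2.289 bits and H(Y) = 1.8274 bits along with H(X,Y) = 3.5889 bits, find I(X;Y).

I(X;Y) = H(X) + H(Y) - H(X,Y)
I(X;Y) = 2.289 + 1.8274 - 3.5889 = 0.5275 bits


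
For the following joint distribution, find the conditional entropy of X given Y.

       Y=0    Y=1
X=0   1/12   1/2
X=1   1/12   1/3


H(X|Y) = Σ_y p(y) H(X|Y=y)
  p(Y=0) = 1/6, H(X|Y=0) = 1.0000
  p(Y=1) = 5/6, H(X|Y=1) = 0.9710
H(X|Y) = 0.1667×1.0000 + 0.8333×0.9710 = 0.9758 bits


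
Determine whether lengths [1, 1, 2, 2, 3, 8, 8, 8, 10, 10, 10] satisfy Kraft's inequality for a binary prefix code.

Kraft inequality: Σ 2^(-l_i) ≤ 1 for prefix-free code
Calculating: 2^(-1) + 2^(-1) + 2^(-2) + 2^(-2) + 2^(-3) + 2^(-8) + 2^(-8) + 2^(-8) + 2^(-10) + 2^(-10) + 2^(-10)
= 0.5 + 0.5 + 0.25 + 0.25 + 0.125 + 0.00390625 + 0.00390625 + 0.00390625 + 0.0009765625 + 0.0009765625 + 0.0009765625
= 1.6396
Since 1.6396 > 1, prefix-free code does not exist


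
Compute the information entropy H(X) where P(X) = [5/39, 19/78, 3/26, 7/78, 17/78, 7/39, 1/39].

H(X) = -Σ p(x) log₂ p(x)
  -5/39 × log₂(5/39) = 0.3799
  -19/78 × log₂(19/78) = 0.4963
  -3/26 × log₂(3/26) = 0.3595
  -7/78 × log₂(7/78) = 0.3121
  -17/78 × log₂(17/78) = 0.4790
  -7/39 × log₂(7/39) = 0.4448
  -1/39 × log₂(1/39) = 0.1355
H(X) = 2.6072 bits


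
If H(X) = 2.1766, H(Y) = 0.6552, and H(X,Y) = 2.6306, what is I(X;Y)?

I(X;Y) = H(X) + H(Y) - H(X,Y)
I(X;Y) = 2.1766 + 0.6552 - 2.6306 = 0.2012 bits


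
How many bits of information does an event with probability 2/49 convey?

Information content I(x) = -log₂(p(x))
I = -log₂(2/49) = -log₂(0.0408)
I = 4.6147 bits


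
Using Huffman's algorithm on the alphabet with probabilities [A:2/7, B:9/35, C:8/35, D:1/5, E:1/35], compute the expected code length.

Huffman tree construction:
Combine smallest probabilities repeatedly
Resulting codes:
  A: 11 (length 2)
  B: 10 (length 2)
  C: 00 (length 2)
  D: 011 (length 3)
  E: 010 (length 3)
Average length = Σ p(s) × length(s) = 2.2286 bits


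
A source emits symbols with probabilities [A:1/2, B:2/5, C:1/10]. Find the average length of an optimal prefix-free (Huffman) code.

Huffman tree construction:
Combine smallest probabilities repeatedly
Resulting codes:
  A: 0 (length 1)
  B: 11 (length 2)
  C: 10 (length 2)
Average length = Σ p(s) × length(s) = 1.5000 bits


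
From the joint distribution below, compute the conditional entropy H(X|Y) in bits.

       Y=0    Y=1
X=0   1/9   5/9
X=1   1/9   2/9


H(X|Y) = Σ_y p(y) H(X|Y=y)
  p(Y=0) = 2/9, H(X|Y=0) = 1.0000
  p(Y=1) = 7/9, H(X|Y=1) = 0.8631
H(X|Y) = 0.2222×1.0000 + 0.7778×0.8631 = 0.8935 bits


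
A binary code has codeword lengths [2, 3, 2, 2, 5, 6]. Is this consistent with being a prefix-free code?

Kraft inequality: Σ 2^(-l_i) ≤ 1 for prefix-free code
Calculating: 2^(-2) + 2^(-3) + 2^(-2) + 2^(-2) + 2^(-5) + 2^(-6)
= 0.25 + 0.125 + 0.25 + 0.25 + 0.03125 + 0.015625
= 0.9219
Since 0.9219 ≤ 1, prefix-free code exists


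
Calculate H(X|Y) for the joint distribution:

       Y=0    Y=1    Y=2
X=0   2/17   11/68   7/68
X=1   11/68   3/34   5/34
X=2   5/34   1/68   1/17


H(X|Y) = Σ_y p(y) H(X|Y=y)
  p(Y=0) = 29/68, H(X|Y=0) = 1.5727
  p(Y=1) = 9/34, H(X|Y=1) = 1.1942
  p(Y=2) = 21/68, H(X|Y=2) = 1.4937
H(X|Y) = 0.4265×1.5727 + 0.2647×1.1942 + 0.3088×1.4937 = 1.4481 bits


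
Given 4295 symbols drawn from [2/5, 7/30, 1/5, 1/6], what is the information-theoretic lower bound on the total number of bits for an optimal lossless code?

Entropy H = 1.9139 bits/symbol
Minimum bits = H × n = 1.9139 × 4295
= 8220.10 bits


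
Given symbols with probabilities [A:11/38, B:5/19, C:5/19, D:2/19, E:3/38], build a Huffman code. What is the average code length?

Huffman tree construction:
Combine smallest probabilities repeatedly
Resulting codes:
  A: 11 (length 2)
  B: 01 (length 2)
  C: 10 (length 2)
  D: 001 (length 3)
  E: 000 (length 3)
Average length = Σ p(s) × length(s) = 2.1842 bits


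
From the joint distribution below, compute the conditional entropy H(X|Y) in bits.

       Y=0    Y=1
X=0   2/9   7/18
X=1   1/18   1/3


H(X|Y) = Σ_y p(y) H(X|Y=y)
  p(Y=0) = 5/18, H(X|Y=0) = 0.7219
  p(Y=1) = 13/18, H(X|Y=1) = 0.9957
H(X|Y) = 0.2778×0.7219 + 0.7222×0.9957 = 0.9197 bits


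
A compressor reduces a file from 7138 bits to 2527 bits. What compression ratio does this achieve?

Compression ratio = Original / Compressed
= 7138 / 2527 = 2.82:1


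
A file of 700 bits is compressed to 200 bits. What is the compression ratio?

Compression ratio = Original / Compressed
= 700 / 200 = 3.50:1


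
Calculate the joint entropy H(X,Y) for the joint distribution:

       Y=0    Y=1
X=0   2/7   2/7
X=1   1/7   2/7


H(X,Y) = -Σ p(x,y) log₂ p(x,y)
  p(0,0)=2/7: -0.2857 × log₂(0.2857) = 0.5164
  p(0,1)=2/7: -0.2857 × log₂(0.2857) = 0.5164
  p(1,0)=1/7: -0.1429 × log₂(0.1429) = 0.4011
  p(1,1)=2/7: -0.2857 × log₂(0.2857) = 0.5164
H(X,Y) = 1.9502 bits


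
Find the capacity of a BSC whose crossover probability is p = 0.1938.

For BSC with error probability p:
C = 1 - H(p) where H(p) is binary entropy
H(0.1938) = -0.1938 × log₂(0.1938) - 0.8062 × log₂(0.8062)
H(p) = 0.7094
C = 1 - 0.7094 = 0.2906 bits/use


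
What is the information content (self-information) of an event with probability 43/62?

Information content I(x) = -log₂(p(x))
I = -log₂(43/62) = -log₂(0.6935)
I = 0.5279 bits


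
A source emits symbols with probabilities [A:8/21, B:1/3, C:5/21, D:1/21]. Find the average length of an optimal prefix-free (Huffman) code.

Huffman tree construction:
Combine smallest probabilities repeatedly
Resulting codes:
  A: 0 (length 1)
  B: 11 (length 2)
  C: 101 (length 3)
  D: 100 (length 3)
Average length = Σ p(s) × length(s) = 1.9048 bits


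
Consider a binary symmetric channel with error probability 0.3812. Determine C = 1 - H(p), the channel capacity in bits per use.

For BSC with error probability p:
C = 1 - H(p) where H(p) is binary entropy
H(0.3812) = -0.3812 × log₂(0.3812) - 0.6188 × log₂(0.6188)
H(p) = 0.9589
C = 1 - 0.9589 = 0.0411 bits/use


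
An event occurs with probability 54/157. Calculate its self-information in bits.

Information content I(x) = -log₂(p(x))
I = -log₂(54/157) = -log₂(0.3439)
I = 1.5397 bits


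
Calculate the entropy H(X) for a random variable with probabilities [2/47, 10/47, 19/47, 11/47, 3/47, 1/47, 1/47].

H(X) = -Σ p(x) log₂ p(x)
  -2/47 × log₂(2/47) = 0.1938
  -10/47 × log₂(10/47) = 0.4750
  -19/47 × log₂(19/47) = 0.5282
  -11/47 × log₂(11/47) = 0.4904
  -3/47 × log₂(3/47) = 0.2534
  -1/47 × log₂(1/47) = 0.1182
  -1/47 × log₂(1/47) = 0.1182
H(X) = 2.1772 bits


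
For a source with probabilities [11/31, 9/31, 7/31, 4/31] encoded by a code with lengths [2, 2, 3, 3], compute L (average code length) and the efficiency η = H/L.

Average length L = Σ p_i × l_i = 2.3548 bits
Entropy H = 1.9144 bits
Efficiency η = H/L × 100% = 81.30%


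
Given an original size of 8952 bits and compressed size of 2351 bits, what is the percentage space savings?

Space savings = (1 - Compressed/Original) × 100%
= (1 - 2351/8952) × 100%
= 73.74%
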